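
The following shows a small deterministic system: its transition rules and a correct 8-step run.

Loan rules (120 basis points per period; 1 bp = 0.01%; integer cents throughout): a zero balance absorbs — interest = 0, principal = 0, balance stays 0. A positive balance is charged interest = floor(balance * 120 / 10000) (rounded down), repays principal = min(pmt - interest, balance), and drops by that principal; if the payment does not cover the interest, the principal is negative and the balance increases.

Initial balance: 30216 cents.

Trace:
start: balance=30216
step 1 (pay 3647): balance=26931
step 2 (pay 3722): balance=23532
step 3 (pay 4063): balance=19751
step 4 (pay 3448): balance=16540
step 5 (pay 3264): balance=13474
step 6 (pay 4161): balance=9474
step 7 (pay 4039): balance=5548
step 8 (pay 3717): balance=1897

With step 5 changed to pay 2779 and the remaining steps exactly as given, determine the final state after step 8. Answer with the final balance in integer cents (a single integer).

2400

(re-executing from step 5 with the substitution; state before step 5: balance=16540)
step 5 (pay 2779): balance=13959
step 6 (pay 4161): balance=9965
step 7 (pay 4039): balance=6045
step 8 (pay 3717): balance=2400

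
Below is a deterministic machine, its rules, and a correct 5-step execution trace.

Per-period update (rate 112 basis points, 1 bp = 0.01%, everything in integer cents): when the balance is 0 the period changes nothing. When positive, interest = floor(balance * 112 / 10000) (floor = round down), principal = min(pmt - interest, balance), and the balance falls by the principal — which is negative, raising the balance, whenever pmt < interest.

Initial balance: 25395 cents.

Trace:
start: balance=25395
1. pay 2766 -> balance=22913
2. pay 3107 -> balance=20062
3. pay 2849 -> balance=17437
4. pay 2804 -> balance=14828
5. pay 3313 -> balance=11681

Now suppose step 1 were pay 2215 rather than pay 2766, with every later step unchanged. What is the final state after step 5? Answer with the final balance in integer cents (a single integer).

(re-executing from step 1 with the substitution; state before step 1: balance=25395)
1. pay 2215 -> balance=23464
2. pay 3107 -> balance=20619
3. pay 2849 -> balance=18000
4. pay 2804 -> balance=15397
5. pay 3313 -> balance=12256

12256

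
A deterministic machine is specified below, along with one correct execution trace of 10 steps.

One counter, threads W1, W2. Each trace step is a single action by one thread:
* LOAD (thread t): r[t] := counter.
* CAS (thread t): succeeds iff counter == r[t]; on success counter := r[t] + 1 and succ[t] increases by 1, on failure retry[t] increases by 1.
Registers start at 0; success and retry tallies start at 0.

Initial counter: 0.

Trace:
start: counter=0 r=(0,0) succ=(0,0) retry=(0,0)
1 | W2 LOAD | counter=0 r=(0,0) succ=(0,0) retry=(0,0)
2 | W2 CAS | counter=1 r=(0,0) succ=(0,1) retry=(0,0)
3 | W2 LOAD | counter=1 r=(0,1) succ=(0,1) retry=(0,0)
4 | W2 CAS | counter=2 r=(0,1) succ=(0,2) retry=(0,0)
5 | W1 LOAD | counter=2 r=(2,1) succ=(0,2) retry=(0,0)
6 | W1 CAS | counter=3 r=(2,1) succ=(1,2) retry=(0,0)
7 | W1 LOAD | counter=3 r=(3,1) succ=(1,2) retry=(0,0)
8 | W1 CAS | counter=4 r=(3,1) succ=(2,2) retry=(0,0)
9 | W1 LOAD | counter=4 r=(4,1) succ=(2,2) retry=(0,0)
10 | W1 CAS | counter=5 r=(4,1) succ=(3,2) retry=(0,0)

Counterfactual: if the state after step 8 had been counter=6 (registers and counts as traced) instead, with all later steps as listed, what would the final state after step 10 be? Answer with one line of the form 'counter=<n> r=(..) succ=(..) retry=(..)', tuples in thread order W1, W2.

state after step 8 := counter=6 r=(3,1) succ=(2,2) retry=(0,0)
9 | W1 LOAD | counter=6 r=(6,1) succ=(2,2) retry=(0,0)
10 | W1 CAS | counter=7 r=(6,1) succ=(3,2) retry=(0,0)

counter=7 r=(6,1) succ=(3,2) retry=(0,0)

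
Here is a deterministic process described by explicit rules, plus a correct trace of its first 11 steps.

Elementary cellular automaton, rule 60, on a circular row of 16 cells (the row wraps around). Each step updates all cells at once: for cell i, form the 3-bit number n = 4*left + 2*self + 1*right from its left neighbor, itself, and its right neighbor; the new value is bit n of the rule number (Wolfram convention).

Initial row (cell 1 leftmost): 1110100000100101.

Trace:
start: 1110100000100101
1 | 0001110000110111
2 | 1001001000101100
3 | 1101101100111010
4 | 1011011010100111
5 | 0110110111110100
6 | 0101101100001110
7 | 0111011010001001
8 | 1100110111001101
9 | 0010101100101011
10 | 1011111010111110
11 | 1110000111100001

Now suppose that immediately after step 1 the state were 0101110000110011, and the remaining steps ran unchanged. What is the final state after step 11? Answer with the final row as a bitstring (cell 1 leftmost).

state after step 1 := 0101110000110011
2 | 1111001000101010
3 | 1000101100111111
4 | 0100111010100000
5 | 0110100111110000
6 | 0101110100001000
7 | 0111001110001100
8 | 0100101001001010
9 | 0110111101101111
10 | 1101100011011000
11 | 1011010010110100

1011010010110100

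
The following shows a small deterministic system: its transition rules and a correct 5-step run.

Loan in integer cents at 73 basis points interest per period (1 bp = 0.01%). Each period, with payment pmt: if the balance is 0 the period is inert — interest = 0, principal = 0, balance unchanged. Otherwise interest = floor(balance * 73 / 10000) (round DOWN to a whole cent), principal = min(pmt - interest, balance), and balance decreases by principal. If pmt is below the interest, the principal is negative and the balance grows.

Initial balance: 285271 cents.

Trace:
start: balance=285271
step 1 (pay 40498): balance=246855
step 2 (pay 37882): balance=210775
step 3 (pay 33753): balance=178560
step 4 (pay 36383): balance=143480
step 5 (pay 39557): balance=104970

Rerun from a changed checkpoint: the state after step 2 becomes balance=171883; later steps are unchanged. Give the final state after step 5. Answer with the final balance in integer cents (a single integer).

65220

state after step 2 := balance=171883
step 3 (pay 33753): balance=139384
step 4 (pay 36383): balance=104018
step 5 (pay 39557): balance=65220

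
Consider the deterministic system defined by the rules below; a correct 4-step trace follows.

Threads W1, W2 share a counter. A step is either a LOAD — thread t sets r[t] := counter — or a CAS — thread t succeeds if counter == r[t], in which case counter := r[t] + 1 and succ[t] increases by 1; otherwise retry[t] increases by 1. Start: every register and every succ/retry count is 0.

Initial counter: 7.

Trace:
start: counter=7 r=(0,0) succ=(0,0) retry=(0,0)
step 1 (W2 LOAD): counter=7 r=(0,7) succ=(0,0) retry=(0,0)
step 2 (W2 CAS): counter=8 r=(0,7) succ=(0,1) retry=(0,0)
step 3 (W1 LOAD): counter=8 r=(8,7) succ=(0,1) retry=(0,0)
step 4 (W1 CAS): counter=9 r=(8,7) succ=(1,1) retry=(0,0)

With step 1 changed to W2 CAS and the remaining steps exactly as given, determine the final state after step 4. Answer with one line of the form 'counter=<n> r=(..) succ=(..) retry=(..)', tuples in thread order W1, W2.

counter=8 r=(7,0) succ=(1,0) retry=(0,2)

(re-executing from step 1 with the substitution; state before step 1: counter=7 r=(0,0) succ=(0,0) retry=(0,0))
step 1 (W2 CAS): counter=7 r=(0,0) succ=(0,0) retry=(0,1)
step 2 (W2 CAS): counter=7 r=(0,0) succ=(0,0) retry=(0,2)
step 3 (W1 LOAD): counter=7 r=(7,0) succ=(0,0) retry=(0,2)
step 4 (W1 CAS): counter=8 r=(7,0) succ=(1,0) retry=(0,2)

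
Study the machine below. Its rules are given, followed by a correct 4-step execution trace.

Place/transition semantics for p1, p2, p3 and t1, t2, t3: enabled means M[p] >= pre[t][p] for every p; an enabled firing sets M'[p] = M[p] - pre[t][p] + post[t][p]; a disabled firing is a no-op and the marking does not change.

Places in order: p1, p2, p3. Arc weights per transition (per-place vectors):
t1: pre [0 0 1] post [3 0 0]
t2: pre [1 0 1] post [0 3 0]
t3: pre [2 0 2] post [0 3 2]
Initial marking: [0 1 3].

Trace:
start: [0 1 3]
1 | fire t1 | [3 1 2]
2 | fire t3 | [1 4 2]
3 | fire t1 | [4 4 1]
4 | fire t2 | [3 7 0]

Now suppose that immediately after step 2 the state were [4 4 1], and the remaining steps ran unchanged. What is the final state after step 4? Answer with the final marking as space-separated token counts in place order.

state after step 2 := [4 4 1]
3 | fire t1 | [7 4 0]
4 | fire t2 | [7 4 0]

7 4 0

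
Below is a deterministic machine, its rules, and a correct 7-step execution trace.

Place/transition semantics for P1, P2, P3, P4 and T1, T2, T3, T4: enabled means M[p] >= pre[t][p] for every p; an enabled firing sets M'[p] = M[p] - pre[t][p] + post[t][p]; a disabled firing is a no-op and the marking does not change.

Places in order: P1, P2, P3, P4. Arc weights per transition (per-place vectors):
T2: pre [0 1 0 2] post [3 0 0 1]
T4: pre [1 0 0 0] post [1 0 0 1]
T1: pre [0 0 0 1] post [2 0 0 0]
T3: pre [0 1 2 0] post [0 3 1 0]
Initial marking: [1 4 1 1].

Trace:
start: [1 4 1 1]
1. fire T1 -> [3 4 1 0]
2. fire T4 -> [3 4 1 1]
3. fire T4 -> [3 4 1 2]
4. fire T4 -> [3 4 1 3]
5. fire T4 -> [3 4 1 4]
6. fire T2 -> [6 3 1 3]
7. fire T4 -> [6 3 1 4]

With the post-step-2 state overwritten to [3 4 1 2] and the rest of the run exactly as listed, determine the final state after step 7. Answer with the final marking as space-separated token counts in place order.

6 3 1 5

state after step 2 := [3 4 1 2]
3. fire T4 -> [3 4 1 3]
4. fire T4 -> [3 4 1 4]
5. fire T4 -> [3 4 1 5]
6. fire T2 -> [6 3 1 4]
7. fire T4 -> [6 3 1 5]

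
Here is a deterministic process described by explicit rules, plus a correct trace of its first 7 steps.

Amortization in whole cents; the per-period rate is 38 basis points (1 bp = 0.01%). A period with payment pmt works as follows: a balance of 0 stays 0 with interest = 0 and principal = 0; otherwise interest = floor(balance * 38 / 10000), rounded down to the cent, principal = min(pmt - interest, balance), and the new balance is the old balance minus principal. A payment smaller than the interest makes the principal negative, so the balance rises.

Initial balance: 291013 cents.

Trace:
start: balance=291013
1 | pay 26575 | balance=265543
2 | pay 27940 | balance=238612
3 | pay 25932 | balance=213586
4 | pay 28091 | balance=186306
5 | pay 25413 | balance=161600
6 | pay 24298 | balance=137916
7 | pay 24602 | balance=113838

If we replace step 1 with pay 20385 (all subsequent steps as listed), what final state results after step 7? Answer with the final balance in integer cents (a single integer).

(re-executing from step 1 with the substitution; state before step 1: balance=291013)
1 | pay 20385 | balance=271733
2 | pay 27940 | balance=244825
3 | pay 25932 | balance=219823
4 | pay 28091 | balance=192567
5 | pay 25413 | balance=167885
6 | pay 24298 | balance=144224
7 | pay 24602 | balance=120170

120170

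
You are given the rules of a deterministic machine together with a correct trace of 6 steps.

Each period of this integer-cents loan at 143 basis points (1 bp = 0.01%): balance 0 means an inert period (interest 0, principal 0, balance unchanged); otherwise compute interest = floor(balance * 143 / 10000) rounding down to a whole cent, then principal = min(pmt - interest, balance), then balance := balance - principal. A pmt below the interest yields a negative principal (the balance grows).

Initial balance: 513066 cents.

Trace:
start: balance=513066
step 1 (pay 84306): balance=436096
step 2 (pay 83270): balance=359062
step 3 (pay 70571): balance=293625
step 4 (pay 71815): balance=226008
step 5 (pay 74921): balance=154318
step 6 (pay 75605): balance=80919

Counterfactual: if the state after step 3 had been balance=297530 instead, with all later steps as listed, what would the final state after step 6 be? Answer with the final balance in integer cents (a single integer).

state after step 3 := balance=297530
step 4 (pay 71815): balance=229969
step 5 (pay 74921): balance=158336
step 6 (pay 75605): balance=84995

84995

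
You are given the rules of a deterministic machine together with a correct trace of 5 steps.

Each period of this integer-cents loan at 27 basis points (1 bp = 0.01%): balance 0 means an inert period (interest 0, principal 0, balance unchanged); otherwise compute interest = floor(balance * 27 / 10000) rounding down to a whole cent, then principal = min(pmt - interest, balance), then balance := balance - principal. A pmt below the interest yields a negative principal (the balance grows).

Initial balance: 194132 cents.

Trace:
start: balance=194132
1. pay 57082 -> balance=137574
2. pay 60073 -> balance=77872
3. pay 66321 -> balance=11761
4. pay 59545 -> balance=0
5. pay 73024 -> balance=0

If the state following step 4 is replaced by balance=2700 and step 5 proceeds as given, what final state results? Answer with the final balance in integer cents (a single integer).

state after step 4 := balance=2700
5. pay 73024 -> balance=0

0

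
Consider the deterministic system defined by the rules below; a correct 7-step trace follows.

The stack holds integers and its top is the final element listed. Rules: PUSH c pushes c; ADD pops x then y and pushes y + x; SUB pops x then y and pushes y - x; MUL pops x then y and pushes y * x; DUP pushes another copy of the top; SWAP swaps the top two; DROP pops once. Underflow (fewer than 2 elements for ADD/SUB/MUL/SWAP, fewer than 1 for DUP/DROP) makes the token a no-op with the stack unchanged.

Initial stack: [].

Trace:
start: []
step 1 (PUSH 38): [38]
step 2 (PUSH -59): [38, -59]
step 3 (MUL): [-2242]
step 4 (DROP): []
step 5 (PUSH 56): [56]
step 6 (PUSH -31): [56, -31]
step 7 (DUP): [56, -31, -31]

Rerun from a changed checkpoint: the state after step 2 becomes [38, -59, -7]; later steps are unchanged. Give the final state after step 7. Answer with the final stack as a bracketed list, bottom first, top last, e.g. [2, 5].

[38, 56, -31, -31]

state after step 2 := [38, -59, -7]
step 3 (MUL): [38, 413]
step 4 (DROP): [38]
step 5 (PUSH 56): [38, 56]
step 6 (PUSH -31): [38, 56, -31]
step 7 (DUP): [38, 56, -31, -31]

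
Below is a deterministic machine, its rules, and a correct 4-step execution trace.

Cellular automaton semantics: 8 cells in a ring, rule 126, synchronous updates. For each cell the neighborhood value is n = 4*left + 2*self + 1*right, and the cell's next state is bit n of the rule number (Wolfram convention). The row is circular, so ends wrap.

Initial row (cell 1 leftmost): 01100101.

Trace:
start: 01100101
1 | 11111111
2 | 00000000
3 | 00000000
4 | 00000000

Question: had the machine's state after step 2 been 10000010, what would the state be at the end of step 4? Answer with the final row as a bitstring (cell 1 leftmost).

state after step 2 := 10000010
3 | 11000111
4 | 01101100

01101100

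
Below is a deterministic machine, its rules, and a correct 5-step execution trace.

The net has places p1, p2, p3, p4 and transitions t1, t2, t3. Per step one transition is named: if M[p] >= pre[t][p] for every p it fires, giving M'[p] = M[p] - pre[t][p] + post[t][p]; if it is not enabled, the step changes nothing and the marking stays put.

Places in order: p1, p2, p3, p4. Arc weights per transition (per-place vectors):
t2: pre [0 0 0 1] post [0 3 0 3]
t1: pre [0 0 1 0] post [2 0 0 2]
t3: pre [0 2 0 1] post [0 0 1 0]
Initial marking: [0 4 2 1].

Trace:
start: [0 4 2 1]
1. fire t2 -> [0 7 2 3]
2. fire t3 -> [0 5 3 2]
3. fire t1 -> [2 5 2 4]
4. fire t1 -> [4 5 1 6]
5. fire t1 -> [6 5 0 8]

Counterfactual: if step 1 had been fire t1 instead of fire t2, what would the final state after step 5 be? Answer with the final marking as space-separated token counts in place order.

6 2 0 6

(re-executing from step 1 with the substitution; state before step 1: [0 4 2 1])
1. fire t1 -> [2 4 1 3]
2. fire t3 -> [2 2 2 2]
3. fire t1 -> [4 2 1 4]
4. fire t1 -> [6 2 0 6]
5. fire t1 -> [6 2 0 6]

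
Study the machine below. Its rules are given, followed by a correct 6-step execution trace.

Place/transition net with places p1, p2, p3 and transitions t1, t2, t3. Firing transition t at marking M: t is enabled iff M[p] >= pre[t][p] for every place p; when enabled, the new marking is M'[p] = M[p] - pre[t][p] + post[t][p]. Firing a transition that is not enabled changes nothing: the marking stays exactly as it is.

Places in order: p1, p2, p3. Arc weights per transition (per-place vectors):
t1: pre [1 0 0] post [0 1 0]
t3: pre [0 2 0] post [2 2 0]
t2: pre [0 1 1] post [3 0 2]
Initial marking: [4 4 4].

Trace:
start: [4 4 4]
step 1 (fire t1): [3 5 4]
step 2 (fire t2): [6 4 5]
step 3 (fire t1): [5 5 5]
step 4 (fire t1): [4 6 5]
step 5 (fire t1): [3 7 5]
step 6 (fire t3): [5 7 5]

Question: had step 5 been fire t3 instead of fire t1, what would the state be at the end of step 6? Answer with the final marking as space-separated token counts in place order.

(re-executing from step 5 with the substitution; state before step 5: [4 6 5])
step 5 (fire t3): [6 6 5]
step 6 (fire t3): [8 6 5]

8 6 5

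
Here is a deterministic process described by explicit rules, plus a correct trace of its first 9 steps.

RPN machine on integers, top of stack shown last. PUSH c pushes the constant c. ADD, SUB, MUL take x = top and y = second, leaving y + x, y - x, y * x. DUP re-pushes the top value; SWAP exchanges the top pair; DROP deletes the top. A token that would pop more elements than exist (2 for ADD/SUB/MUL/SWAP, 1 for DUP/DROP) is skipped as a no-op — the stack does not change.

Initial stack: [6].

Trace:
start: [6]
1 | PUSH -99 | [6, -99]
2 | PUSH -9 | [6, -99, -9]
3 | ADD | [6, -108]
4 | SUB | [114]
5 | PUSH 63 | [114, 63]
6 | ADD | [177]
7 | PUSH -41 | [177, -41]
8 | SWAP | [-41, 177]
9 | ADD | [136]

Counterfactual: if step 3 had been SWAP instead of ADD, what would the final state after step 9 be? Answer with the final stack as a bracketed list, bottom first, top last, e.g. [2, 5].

[6, 112]

(re-executing from step 3 with the substitution; state before step 3: [6, -99, -9])
3 | SWAP | [6, -9, -99]
4 | SUB | [6, 90]
5 | PUSH 63 | [6, 90, 63]
6 | ADD | [6, 153]
7 | PUSH -41 | [6, 153, -41]
8 | SWAP | [6, -41, 153]
9 | ADD | [6, 112]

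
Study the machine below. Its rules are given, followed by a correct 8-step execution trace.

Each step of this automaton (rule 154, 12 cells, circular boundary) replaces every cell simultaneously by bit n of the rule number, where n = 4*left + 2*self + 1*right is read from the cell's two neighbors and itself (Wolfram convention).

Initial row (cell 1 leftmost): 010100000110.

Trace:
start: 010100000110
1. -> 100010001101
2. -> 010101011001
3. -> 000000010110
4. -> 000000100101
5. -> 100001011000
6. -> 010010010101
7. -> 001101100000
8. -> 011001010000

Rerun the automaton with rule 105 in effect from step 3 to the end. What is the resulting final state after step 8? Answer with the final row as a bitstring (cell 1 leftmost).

100110011001

(re-executing steps 3..8 under rule 105; state before step 3: 010101011001)
3. -> 101010111000
4. -> 010101101010
5. -> 001011110100
6. -> 100110011001
7. -> 100110011001
8. -> 100110011001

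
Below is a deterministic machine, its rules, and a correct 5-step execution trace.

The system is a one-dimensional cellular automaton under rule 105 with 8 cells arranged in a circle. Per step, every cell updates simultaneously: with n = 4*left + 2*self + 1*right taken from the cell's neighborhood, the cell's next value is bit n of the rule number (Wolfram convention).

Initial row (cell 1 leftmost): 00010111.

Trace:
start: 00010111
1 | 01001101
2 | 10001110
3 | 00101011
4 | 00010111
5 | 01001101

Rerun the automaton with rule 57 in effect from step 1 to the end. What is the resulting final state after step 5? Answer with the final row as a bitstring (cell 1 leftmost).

(re-executing steps 1..5 under rule 57; state before step 1: 00010111)
1 | 11001100
2 | 10101010
3 | 01010101
4 | 10101010
5 | 01010101

01010101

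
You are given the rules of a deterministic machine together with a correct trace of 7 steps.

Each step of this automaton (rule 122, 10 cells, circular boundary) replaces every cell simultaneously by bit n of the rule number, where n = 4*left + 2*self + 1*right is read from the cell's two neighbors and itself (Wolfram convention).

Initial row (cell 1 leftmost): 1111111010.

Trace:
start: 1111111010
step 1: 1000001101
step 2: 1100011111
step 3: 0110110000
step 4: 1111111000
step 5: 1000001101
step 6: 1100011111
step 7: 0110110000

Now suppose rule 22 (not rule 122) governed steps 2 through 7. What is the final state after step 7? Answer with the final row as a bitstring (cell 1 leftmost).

(re-executing steps 2..7 under rule 22; state before step 2: 1000001101)
step 2: 0100010000
step 3: 1110111000
step 4: 0000000101
step 5: 1000001101
step 6: 0100010000
step 7: 1110111000

1110111000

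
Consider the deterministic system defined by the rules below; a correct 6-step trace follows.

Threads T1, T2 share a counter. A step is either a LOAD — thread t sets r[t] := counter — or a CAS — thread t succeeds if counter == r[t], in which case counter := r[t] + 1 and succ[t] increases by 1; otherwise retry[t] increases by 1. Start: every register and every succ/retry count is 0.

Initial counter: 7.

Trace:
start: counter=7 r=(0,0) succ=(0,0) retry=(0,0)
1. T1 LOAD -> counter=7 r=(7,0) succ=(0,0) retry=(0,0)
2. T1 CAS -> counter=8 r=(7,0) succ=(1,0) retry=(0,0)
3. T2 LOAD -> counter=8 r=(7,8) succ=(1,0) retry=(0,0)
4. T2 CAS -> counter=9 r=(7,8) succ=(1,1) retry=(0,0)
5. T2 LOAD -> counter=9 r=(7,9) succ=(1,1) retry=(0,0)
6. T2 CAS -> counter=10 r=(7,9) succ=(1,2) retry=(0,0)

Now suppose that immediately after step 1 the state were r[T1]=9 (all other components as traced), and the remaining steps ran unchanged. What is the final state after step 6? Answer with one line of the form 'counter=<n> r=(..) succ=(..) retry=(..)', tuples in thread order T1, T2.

counter=9 r=(9,8) succ=(0,2) retry=(1,0)

state after step 1 := counter=7 r=(9,0) succ=(0,0) retry=(0,0)
2. T1 CAS -> counter=7 r=(9,0) succ=(0,0) retry=(1,0)
3. T2 LOAD -> counter=7 r=(9,7) succ=(0,0) retry=(1,0)
4. T2 CAS -> counter=8 r=(9,7) succ=(0,1) retry=(1,0)
5. T2 LOAD -> counter=8 r=(9,8) succ=(0,1) retry=(1,0)
6. T2 CAS -> counter=9 r=(9,8) succ=(0,2) retry=(1,0)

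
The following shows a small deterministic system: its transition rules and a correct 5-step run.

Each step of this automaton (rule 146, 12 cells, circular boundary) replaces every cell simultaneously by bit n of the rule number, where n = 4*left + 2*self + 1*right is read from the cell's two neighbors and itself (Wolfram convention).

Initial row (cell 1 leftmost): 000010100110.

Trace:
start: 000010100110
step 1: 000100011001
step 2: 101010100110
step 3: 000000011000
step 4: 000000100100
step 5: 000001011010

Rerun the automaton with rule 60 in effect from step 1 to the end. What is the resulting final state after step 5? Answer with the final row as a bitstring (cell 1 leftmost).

(re-executing steps 1..5 under rule 60; state before step 1: 000010100110)
step 1: 000011110101
step 2: 100010001111
step 3: 010011001000
step 4: 011010101100
step 5: 010111111010

010111111010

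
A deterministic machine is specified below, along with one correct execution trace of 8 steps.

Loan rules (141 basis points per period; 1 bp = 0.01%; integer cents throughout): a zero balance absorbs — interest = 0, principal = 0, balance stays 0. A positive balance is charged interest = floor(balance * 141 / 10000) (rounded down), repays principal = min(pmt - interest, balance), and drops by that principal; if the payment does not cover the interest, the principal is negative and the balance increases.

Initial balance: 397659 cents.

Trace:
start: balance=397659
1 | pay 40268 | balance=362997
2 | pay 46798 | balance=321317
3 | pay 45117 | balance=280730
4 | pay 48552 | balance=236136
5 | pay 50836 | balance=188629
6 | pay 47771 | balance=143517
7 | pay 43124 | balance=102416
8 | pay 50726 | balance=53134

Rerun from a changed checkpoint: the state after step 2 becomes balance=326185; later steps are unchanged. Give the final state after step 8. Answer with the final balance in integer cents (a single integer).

state after step 2 := balance=326185
3 | pay 45117 | balance=285667
4 | pay 48552 | balance=241142
5 | pay 50836 | balance=193706
6 | pay 47771 | balance=148666
7 | pay 43124 | balance=107638
8 | pay 50726 | balance=58429

58429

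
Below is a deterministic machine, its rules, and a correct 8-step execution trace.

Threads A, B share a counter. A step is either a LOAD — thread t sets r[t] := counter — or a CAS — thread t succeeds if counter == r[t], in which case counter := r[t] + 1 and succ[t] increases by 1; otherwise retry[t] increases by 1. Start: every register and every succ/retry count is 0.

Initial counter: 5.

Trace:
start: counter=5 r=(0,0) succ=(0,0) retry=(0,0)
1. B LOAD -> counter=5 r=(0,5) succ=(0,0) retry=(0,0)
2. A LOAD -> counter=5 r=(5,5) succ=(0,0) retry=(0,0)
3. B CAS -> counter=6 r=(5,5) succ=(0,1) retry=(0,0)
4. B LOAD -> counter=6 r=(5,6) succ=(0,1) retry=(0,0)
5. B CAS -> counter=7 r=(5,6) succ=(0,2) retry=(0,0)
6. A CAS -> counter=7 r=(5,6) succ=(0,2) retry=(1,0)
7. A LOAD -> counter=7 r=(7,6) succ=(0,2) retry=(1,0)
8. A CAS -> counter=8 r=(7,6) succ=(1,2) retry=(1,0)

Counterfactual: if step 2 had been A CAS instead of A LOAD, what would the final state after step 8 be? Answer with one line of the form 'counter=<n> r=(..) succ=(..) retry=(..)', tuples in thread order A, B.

(re-executing from step 2 with the substitution; state before step 2: counter=5 r=(0,5) succ=(0,0) retry=(0,0))
2. A CAS -> counter=5 r=(0,5) succ=(0,0) retry=(1,0)
3. B CAS -> counter=6 r=(0,5) succ=(0,1) retry=(1,0)
4. B LOAD -> counter=6 r=(0,6) succ=(0,1) retry=(1,0)
5. B CAS -> counter=7 r=(0,6) succ=(0,2) retry=(1,0)
6. A CAS -> counter=7 r=(0,6) succ=(0,2) retry=(2,0)
7. A LOAD -> counter=7 r=(7,6) succ=(0,2) retry=(2,0)
8. A CAS -> counter=8 r=(7,6) succ=(1,2) retry=(2,0)

counter=8 r=(7,6) succ=(1,2) retry=(2,0)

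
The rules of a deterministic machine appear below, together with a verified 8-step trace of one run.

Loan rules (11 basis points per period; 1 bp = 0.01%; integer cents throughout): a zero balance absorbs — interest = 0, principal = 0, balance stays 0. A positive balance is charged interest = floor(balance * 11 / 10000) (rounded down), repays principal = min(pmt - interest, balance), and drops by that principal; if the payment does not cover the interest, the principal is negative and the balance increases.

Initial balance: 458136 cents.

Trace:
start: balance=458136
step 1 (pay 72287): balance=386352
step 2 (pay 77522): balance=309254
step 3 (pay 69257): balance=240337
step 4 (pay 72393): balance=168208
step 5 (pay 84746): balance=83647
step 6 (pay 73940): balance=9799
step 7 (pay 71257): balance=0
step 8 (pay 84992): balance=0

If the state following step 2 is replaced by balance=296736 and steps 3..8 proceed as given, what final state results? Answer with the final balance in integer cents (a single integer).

0

state after step 2 := balance=296736
step 3 (pay 69257): balance=227805
step 4 (pay 72393): balance=155662
step 5 (pay 84746): balance=71087
step 6 (pay 73940): balance=0
step 7 (pay 71257): balance=0
step 8 (pay 84992): balance=0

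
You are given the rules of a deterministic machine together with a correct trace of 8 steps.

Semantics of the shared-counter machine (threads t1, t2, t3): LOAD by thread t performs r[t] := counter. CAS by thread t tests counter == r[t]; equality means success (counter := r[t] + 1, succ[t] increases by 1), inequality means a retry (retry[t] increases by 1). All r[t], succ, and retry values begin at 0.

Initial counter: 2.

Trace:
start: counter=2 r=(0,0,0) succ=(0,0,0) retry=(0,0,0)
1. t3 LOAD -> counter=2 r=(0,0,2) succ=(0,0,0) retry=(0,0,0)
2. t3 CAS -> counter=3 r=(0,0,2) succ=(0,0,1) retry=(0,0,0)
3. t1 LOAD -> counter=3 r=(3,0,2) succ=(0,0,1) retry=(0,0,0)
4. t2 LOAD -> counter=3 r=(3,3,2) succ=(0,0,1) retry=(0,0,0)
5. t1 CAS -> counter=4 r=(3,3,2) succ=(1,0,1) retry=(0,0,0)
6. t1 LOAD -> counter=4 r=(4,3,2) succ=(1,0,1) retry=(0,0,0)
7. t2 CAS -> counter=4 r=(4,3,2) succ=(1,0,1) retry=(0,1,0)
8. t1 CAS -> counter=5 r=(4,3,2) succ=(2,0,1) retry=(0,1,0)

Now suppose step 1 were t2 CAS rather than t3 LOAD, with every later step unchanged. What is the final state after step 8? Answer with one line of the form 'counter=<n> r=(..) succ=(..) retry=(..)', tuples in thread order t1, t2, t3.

counter=4 r=(3,2,0) succ=(2,0,0) retry=(0,2,1)

(re-executing from step 1 with the substitution; state before step 1: counter=2 r=(0,0,0) succ=(0,0,0) retry=(0,0,0))
1. t2 CAS -> counter=2 r=(0,0,0) succ=(0,0,0) retry=(0,1,0)
2. t3 CAS -> counter=2 r=(0,0,0) succ=(0,0,0) retry=(0,1,1)
3. t1 LOAD -> counter=2 r=(2,0,0) succ=(0,0,0) retry=(0,1,1)
4. t2 LOAD -> counter=2 r=(2,2,0) succ=(0,0,0) retry=(0,1,1)
5. t1 CAS -> counter=3 r=(2,2,0) succ=(1,0,0) retry=(0,1,1)
6. t1 LOAD -> counter=3 r=(3,2,0) succ=(1,0,0) retry=(0,1,1)
7. t2 CAS -> counter=3 r=(3,2,0) succ=(1,0,0) retry=(0,2,1)
8. t1 CAS -> counter=4 r=(3,2,0) succ=(2,0,0) retry=(0,2,1)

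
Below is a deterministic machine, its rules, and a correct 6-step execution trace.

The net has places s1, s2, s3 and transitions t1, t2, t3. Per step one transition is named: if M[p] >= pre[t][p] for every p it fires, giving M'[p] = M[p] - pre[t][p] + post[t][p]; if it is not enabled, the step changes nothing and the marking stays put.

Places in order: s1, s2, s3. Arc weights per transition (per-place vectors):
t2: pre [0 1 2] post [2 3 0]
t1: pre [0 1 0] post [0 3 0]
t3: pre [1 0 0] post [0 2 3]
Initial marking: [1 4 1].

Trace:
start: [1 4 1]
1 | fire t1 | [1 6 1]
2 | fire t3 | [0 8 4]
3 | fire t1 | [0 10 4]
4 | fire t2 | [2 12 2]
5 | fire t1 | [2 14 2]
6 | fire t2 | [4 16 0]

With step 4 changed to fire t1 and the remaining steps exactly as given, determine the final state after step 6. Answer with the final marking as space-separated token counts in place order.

2 16 2

(re-executing from step 4 with the substitution; state before step 4: [0 10 4])
4 | fire t1 | [0 12 4]
5 | fire t1 | [0 14 4]
6 | fire t2 | [2 16 2]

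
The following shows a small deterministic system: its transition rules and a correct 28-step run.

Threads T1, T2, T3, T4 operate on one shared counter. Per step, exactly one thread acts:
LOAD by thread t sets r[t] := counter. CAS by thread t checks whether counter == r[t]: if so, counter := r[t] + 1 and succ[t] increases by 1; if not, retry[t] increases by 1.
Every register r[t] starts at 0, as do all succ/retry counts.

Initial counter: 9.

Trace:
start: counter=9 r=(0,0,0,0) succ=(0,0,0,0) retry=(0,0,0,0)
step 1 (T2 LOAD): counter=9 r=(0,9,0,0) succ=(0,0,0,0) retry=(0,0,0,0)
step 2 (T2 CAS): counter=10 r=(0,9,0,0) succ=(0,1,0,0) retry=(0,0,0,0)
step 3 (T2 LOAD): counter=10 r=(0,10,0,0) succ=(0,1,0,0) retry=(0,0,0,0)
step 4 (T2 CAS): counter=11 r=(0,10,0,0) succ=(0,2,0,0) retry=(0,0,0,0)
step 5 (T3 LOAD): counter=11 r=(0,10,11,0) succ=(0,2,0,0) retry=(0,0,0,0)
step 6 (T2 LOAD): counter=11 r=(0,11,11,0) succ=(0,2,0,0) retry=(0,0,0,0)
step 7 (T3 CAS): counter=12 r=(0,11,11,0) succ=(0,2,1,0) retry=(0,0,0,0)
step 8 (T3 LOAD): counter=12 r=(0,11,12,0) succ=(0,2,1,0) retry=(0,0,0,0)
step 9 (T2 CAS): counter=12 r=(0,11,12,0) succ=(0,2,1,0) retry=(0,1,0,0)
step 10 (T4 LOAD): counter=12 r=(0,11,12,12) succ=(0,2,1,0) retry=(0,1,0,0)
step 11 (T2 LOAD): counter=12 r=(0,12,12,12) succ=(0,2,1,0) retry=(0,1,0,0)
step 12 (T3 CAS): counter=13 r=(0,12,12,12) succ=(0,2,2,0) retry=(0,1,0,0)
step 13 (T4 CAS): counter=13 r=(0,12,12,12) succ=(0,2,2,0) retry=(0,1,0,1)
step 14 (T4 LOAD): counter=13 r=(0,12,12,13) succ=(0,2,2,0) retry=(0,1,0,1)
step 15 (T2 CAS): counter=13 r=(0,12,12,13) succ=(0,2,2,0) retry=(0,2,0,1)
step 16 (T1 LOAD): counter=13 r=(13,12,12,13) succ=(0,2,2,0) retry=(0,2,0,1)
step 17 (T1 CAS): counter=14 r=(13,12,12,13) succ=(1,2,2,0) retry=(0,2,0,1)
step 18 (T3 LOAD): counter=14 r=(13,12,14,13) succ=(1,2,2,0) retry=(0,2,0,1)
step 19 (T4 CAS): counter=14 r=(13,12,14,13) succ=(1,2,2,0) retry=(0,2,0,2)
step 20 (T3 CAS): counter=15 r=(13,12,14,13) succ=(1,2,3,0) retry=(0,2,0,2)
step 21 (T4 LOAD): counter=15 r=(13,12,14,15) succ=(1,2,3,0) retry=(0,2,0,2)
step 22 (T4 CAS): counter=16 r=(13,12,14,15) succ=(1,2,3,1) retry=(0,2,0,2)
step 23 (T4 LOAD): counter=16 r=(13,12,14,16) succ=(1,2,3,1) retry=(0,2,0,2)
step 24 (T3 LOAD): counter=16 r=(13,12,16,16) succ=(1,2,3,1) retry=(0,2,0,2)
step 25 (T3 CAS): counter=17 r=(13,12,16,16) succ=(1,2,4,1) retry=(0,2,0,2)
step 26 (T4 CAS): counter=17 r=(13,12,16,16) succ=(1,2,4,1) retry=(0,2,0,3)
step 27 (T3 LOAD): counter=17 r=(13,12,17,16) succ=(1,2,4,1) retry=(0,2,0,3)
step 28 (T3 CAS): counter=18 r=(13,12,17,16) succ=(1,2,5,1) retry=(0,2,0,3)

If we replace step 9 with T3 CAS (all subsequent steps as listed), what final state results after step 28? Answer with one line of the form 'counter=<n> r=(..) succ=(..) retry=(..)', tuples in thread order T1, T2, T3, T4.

(re-executing from step 9 with the substitution; state before step 9: counter=12 r=(0,11,12,0) succ=(0,2,1,0) retry=(0,0,0,0))
step 9 (T3 CAS): counter=13 r=(0,11,12,0) succ=(0,2,2,0) retry=(0,0,0,0)
step 10 (T4 LOAD): counter=13 r=(0,11,12,13) succ=(0,2,2,0) retry=(0,0,0,0)
step 11 (T2 LOAD): counter=13 r=(0,13,12,13) succ=(0,2,2,0) retry=(0,0,0,0)
step 12 (T3 CAS): counter=13 r=(0,13,12,13) succ=(0,2,2,0) retry=(0,0,1,0)
step 13 (T4 CAS): counter=14 r=(0,13,12,13) succ=(0,2,2,1) retry=(0,0,1,0)
step 14 (T4 LOAD): counter=14 r=(0,13,12,14) succ=(0,2,2,1) retry=(0,0,1,0)
step 15 (T2 CAS): counter=14 r=(0,13,12,14) succ=(0,2,2,1) retry=(0,1,1,0)
step 16 (T1 LOAD): counter=14 r=(14,13,12,14) succ=(0,2,2,1) retry=(0,1,1,0)
step 17 (T1 CAS): counter=15 r=(14,13,12,14) succ=(1,2,2,1) retry=(0,1,1,0)
step 18 (T3 LOAD): counter=15 r=(14,13,15,14) succ=(1,2,2,1) retry=(0,1,1,0)
step 19 (T4 CAS): counter=15 r=(14,13,15,14) succ=(1,2,2,1) retry=(0,1,1,1)
step 20 (T3 CAS): counter=16 r=(14,13,15,14) succ=(1,2,3,1) retry=(0,1,1,1)
step 21 (T4 LOAD): counter=16 r=(14,13,15,16) succ=(1,2,3,1) retry=(0,1,1,1)
step 22 (T4 CAS): counter=17 r=(14,13,15,16) succ=(1,2,3,2) retry=(0,1,1,1)
step 23 (T4 LOAD): counter=17 r=(14,13,15,17) succ=(1,2,3,2) retry=(0,1,1,1)
step 24 (T3 LOAD): counter=17 r=(14,13,17,17) succ=(1,2,3,2) retry=(0,1,1,1)
step 25 (T3 CAS): counter=18 r=(14,13,17,17) succ=(1,2,4,2) retry=(0,1,1,1)
step 26 (T4 CAS): counter=18 r=(14,13,17,17) succ=(1,2,4,2) retry=(0,1,1,2)
step 27 (T3 LOAD): counter=18 r=(14,13,18,17) succ=(1,2,4,2) retry=(0,1,1,2)
step 28 (T3 CAS): counter=19 r=(14,13,18,17) succ=(1,2,5,2) retry=(0,1,1,2)

counter=19 r=(14,13,18,17) succ=(1,2,5,2) retry=(0,1,1,2)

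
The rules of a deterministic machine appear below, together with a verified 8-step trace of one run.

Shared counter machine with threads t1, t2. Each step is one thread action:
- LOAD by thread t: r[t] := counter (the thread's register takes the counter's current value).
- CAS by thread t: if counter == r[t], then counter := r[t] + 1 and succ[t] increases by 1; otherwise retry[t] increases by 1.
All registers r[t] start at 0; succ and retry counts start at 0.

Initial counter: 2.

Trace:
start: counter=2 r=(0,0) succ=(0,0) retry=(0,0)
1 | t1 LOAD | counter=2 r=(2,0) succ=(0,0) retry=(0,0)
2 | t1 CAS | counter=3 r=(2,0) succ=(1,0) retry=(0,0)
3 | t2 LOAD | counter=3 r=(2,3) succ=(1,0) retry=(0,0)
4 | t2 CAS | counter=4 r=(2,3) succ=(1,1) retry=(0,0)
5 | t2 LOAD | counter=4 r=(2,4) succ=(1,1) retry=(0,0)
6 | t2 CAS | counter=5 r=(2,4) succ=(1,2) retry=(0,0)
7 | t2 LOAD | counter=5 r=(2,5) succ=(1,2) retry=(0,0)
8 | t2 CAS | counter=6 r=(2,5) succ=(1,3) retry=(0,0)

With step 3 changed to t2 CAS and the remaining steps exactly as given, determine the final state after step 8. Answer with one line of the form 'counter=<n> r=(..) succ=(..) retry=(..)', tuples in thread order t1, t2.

counter=5 r=(2,4) succ=(1,2) retry=(0,2)

(re-executing from step 3 with the substitution; state before step 3: counter=3 r=(2,0) succ=(1,0) retry=(0,0))
3 | t2 CAS | counter=3 r=(2,0) succ=(1,0) retry=(0,1)
4 | t2 CAS | counter=3 r=(2,0) succ=(1,0) retry=(0,2)
5 | t2 LOAD | counter=3 r=(2,3) succ=(1,0) retry=(0,2)
6 | t2 CAS | counter=4 r=(2,3) succ=(1,1) retry=(0,2)
7 | t2 LOAD | counter=4 r=(2,4) succ=(1,1) retry=(0,2)
8 | t2 CAS | counter=5 r=(2,4) succ=(1,2) retry=(0,2)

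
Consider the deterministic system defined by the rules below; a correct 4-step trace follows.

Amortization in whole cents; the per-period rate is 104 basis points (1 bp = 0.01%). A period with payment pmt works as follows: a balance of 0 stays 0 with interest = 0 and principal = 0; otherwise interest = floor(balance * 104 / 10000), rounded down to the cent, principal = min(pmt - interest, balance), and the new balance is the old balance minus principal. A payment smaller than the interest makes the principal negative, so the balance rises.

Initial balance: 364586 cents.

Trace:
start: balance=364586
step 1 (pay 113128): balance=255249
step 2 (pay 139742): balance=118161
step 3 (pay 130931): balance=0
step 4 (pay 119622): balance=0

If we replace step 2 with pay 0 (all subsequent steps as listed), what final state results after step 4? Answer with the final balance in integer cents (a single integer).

11380

(re-executing from step 2 with the substitution; state before step 2: balance=255249)
step 2 (pay 0): balance=257903
step 3 (pay 130931): balance=129654
step 4 (pay 119622): balance=11380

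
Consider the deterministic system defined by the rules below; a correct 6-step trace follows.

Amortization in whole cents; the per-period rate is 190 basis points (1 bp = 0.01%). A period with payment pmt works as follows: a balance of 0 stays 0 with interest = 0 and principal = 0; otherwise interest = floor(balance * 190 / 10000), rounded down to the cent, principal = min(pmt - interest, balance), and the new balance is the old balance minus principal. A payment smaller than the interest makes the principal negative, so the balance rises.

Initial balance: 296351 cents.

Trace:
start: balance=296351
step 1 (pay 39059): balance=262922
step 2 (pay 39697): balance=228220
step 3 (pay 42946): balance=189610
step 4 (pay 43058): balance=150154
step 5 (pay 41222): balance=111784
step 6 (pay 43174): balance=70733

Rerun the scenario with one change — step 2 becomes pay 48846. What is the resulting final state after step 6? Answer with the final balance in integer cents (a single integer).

(re-executing from step 2 with the substitution; state before step 2: balance=262922)
step 2 (pay 48846): balance=219071
step 3 (pay 42946): balance=180287
step 4 (pay 43058): balance=140654
step 5 (pay 41222): balance=102104
step 6 (pay 43174): balance=60869

60869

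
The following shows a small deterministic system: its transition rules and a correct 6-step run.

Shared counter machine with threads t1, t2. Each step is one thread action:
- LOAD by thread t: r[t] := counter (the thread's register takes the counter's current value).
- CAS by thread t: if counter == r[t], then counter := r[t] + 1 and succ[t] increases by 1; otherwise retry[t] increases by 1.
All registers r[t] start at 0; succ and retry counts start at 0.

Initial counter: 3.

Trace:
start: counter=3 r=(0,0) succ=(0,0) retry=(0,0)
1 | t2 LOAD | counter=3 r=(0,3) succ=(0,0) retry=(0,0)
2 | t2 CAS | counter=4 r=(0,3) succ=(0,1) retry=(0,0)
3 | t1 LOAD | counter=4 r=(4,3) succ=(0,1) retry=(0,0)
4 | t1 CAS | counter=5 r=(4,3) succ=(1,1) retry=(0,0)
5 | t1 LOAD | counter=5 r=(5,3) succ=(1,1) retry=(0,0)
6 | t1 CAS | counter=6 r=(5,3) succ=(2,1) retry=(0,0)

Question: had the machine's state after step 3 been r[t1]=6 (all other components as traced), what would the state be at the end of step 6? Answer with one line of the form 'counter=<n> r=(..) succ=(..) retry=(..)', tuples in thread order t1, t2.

counter=5 r=(4,3) succ=(1,1) retry=(1,0)

state after step 3 := counter=4 r=(6,3) succ=(0,1) retry=(0,0)
4 | t1 CAS | counter=4 r=(6,3) succ=(0,1) retry=(1,0)
5 | t1 LOAD | counter=4 r=(4,3) succ=(0,1) retry=(1,0)
6 | t1 CAS | counter=5 r=(4,3) succ=(1,1) retry=(1,0)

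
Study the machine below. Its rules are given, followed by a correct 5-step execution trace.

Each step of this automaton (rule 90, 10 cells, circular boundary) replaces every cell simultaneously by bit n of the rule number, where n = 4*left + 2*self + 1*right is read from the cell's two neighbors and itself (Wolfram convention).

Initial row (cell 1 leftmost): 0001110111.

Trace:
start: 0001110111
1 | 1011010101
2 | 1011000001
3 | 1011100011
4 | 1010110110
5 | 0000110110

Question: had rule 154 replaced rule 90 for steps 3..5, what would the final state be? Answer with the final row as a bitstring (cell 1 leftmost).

1010100100

(re-executing steps 3..5 under rule 154; state before step 3: 1011000001)
3 | 0010100011
4 | 1100010110
5 | 1010100100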